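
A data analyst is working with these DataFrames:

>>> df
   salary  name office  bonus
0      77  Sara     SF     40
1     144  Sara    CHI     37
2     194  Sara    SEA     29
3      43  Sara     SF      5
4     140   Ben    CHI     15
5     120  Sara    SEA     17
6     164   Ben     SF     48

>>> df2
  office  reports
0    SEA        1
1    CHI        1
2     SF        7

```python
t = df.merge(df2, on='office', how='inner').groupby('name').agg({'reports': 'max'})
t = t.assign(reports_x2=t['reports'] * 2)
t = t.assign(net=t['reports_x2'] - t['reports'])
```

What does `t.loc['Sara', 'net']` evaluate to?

merge on 'office' (how='inner') → 7 rows:
   salary  name office  bonus  reports
0      77  Sara     SF     40        7
1     144  Sara    CHI     37        1
2     194  Sara    SEA     29        1
3      43  Sara     SF      5        7
4     140   Ben    CHI     15        1
5     120  Sara    SEA     17        1
6     164   Ben     SF     48        7
group by name, max of reports:
      reports
name         
Ben         7
Sara        7
add column reports_x2 = t['reports'] * 2:
      reports  reports_x2
name                     
Ben         7          14
Sara        7          14
add column net = t['reports_x2'] - t['reports']:
      reports  reports_x2  net
name                          
Ben         7          14    7
Sara        7          14    7
So loc['Sara', 'net'] = 7.

7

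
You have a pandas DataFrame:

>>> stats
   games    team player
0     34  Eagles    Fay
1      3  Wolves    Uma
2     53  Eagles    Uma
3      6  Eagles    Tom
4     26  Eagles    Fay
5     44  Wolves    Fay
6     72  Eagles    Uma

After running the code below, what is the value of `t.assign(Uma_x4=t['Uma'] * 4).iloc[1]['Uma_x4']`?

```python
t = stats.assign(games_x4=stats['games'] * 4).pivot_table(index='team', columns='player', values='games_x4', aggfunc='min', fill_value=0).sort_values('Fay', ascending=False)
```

add column games_x4 = stats['games'] * 4:
   games    team player  games_x4
0     34  Eagles    Fay       136
1      3  Wolves    Uma        12
2     53  Eagles    Uma       212
3      6  Eagles    Tom        24
4     26  Eagles    Fay       104
5     44  Wolves    Fay       176
6     72  Eagles    Uma       288
pivot: rows=team, cols=player, min(games_x4):
player  Fay  Tom  Uma
team                 
Eagles  104   24  212
Wolves  176    0   12
sort by Fay descending:
player  Fay  Tom  Uma
team                 
Wolves  176    0   12
Eagles  104   24  212
add column Uma_x4 = t['Uma'] * 4:
player  Fay  Tom  Uma  Uma_x4
team                         
Wolves  176    0   12      48
Eagles  104   24  212     848
Reading off the value at position 1, column 'Uma_x4', we get 848.

848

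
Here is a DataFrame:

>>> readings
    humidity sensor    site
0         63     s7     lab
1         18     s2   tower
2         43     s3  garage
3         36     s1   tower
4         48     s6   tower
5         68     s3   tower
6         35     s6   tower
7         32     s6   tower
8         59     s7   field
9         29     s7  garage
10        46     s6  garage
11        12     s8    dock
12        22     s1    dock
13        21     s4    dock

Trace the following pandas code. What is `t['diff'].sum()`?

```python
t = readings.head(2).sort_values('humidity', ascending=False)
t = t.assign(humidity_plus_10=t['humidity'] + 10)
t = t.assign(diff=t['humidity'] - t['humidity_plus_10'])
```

take first 2 rows:
   humidity sensor   site
0        63     s7    lab
1        18     s2  tower
sort by humidity descending:
   humidity sensor   site
0        63     s7    lab
1        18     s2  tower
add column humidity_plus_10 = t['humidity'] + 10:
   humidity sensor   site  humidity_plus_10
0        63     s7    lab                73
1        18     s2  tower                28
add column diff = t['humidity'] - t['humidity_plus_10']:
   humidity sensor   site  humidity_plus_10  diff
0        63     s7    lab                73   -10
1        18     s2  tower                28   -10

-20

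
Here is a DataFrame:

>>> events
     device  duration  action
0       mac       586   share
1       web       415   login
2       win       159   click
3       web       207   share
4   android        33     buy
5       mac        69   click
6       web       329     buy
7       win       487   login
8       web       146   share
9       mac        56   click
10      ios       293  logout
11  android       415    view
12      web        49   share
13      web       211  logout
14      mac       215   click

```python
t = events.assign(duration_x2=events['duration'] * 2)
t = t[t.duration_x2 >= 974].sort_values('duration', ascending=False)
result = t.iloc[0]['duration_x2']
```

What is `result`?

1172

add column duration_x2 = events['duration'] * 2:
     device  duration  action  duration_x2
0       mac       586   share         1172
1       web       415   login          830
2       win       159   click          318
3       web       207   share          414
4   android        33     buy           66
5       mac        69   click          138
6       web       329     buy          658
7       win       487   login          974
8       web       146   share          292
9       mac        56   click          112
10      ios       293  logout          586
11  android       415    view          830
12      web        49   share           98
13      web       211  logout          422
14      mac       215   click          430
filter rows where duration_x2 >= 974:
  device  duration action  duration_x2
0    mac       586  share         1172
7    win       487  login          974
sort by duration descending:
  device  duration action  duration_x2
0    mac       586  share         1172
7    win       487  login          974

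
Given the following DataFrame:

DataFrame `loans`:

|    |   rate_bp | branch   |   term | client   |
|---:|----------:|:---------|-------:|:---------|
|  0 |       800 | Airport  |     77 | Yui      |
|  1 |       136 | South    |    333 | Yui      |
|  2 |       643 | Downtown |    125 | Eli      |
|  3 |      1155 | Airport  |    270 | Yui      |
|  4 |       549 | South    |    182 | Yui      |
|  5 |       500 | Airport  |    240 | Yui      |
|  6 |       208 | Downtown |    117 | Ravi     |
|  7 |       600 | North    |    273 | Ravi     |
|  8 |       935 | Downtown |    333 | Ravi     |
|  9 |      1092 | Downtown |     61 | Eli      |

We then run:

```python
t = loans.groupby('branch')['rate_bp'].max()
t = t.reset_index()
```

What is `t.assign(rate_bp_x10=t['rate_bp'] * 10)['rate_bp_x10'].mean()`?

8490.0

group by branch, max of rate_bp:
branch
Airport     1155
Downtown    1092
North        600
South        549
Name: rate_bp, dtype: int64
reset_index():
     branch  rate_bp
0   Airport     1155
1  Downtown     1092
2     North      600
3     South      549
add column rate_bp_x10 = t['rate_bp'] * 10:
     branch  rate_bp  rate_bp_x10
0   Airport     1155        11550
1  Downtown     1092        10920
2     North      600         6000
3     South      549         5490
Hence 8490.0.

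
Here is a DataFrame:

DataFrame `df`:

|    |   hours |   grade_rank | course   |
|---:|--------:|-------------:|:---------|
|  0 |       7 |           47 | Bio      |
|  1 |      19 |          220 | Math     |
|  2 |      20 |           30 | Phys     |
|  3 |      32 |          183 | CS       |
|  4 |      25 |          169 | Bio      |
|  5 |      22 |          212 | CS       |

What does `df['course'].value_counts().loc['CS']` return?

value_counts of course:
course
Bio     2
CS      2
Math    1
Phys    1
Name: count, dtype: int64

2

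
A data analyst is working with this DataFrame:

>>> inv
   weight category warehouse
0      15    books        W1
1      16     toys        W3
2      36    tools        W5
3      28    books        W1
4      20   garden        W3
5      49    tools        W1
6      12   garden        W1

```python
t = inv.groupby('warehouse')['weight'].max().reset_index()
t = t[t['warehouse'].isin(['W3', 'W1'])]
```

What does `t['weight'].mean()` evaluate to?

group by warehouse, max of weight:
warehouse
W1    49
W3    20
W5    36
Name: weight, dtype: int64
reset_index():
  warehouse  weight
0        W1      49
1        W3      20
2        W5      36
filter rows where warehouse in ['W3', 'W1']:
  warehouse  weight
0        W1      49
1        W3      20
Reading off the mean of column 'weight', we get 34.5.

34.5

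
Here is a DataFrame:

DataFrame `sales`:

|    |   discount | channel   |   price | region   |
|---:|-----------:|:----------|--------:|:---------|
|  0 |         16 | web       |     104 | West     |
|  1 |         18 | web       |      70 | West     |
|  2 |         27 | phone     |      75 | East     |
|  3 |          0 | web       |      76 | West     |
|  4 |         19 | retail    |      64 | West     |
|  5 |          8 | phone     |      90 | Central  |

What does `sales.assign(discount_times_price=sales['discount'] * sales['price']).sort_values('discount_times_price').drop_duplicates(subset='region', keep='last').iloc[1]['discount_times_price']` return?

1664

add column discount_times_price = sales['discount'] * sales['price']:
   discount channel  price   region  discount_times_price
0        16     web    104     West                  1664
1        18     web     70     West                  1260
2        27   phone     75     East                  2025
3         0     web     76     West                     0
4        19  retail     64     West                  1216
5         8   phone     90  Central                   720
sort by discount_times_price:
   discount channel  price   region  discount_times_price
3         0     web     76     West                     0
5         8   phone     90  Central                   720
4        19  retail     64     West                  1216
1        18     web     70     West                  1260
0        16     web    104     West                  1664
2        27   phone     75     East                  2025
drop duplicate region (keep=last):
   discount channel  price   region  discount_times_price
5         8   phone     90  Central                   720
0        16     web    104     West                  1664
2        27   phone     75     East                  2025
Reading off the value at position 1, column 'discount_times_price', we get 1664.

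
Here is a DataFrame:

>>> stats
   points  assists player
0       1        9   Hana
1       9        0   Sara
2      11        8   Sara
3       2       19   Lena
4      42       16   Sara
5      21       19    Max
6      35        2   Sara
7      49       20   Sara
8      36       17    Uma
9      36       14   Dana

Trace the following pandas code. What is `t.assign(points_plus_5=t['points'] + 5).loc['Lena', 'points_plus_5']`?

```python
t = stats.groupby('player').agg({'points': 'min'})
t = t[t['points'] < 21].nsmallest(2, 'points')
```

7

group by player, min of points:
        points
player        
Dana        36
Hana         1
Lena         2
Max         21
Sara         9
Uma         36
filter rows where points < 21:
        points
player        
Hana         1
Lena         2
Sara         9
take 2 rows with smallest points:
        points
player        
Hana         1
Lena         2
add column points_plus_5 = t['points'] + 5:
        points  points_plus_5
player                       
Hana         1              6
Lena         2              7
The value at row 'Lena', column 'points_plus_5' is 7.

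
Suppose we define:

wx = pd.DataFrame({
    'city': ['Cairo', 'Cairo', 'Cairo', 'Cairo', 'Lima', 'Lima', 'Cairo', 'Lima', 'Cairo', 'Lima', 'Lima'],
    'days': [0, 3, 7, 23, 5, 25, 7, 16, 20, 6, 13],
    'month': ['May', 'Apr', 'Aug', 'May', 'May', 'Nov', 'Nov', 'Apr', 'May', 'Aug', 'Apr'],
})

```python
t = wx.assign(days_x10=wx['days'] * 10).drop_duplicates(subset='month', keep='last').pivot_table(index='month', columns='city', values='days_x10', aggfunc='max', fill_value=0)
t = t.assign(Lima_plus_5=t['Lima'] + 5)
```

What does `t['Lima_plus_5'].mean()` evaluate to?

add column days_x10 = wx['days'] * 10:
     city  days month  days_x10
0   Cairo     0   May         0
1   Cairo     3   Apr        30
2   Cairo     7   Aug        70
3   Cairo    23   May       230
4    Lima     5   May        50
5    Lima    25   Nov       250
6   Cairo     7   Nov        70
7    Lima    16   Apr       160
8   Cairo    20   May       200
9    Lima     6   Aug        60
10   Lima    13   Apr       130
drop duplicate month (keep=last):
     city  days month  days_x10
6   Cairo     7   Nov        70
8   Cairo    20   May       200
9    Lima     6   Aug        60
10   Lima    13   Apr       130
pivot: rows=month, cols=city, max(days_x10):
city   Cairo  Lima
month             
Apr        0   130
Aug        0    60
May      200     0
Nov       70     0
add column Lima_plus_5 = t['Lima'] + 5:
city   Cairo  Lima  Lima_plus_5
month                          
Apr        0   130          135
Aug        0    60           65
May      200     0            5
Nov       70     0            5
Taking the mean of column 'Lima_plus_5' gives 52.5.

52.5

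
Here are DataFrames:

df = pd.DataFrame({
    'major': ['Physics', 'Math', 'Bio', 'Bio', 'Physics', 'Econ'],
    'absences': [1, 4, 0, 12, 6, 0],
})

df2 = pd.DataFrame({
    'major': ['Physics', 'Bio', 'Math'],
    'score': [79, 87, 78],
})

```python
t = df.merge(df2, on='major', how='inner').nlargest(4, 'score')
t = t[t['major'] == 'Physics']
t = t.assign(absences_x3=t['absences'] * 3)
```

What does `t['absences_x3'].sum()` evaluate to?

merge on 'major' (how='inner') → 5 rows:
     major  absences  score
0  Physics         1     79
1     Math         4     78
2      Bio         0     87
3      Bio        12     87
4  Physics         6     79
take 4 rows with largest score:
     major  absences  score
2      Bio         0     87
3      Bio        12     87
0  Physics         1     79
4  Physics         6     79
filter rows where major == 'Physics':
     major  absences  score
0  Physics         1     79
4  Physics         6     79
add column absences_x3 = t['absences'] * 3:
     major  absences  score  absences_x3
0  Physics         1     79            3
4  Physics         6     79           18
The sum of column 'absences_x3' is 21.

21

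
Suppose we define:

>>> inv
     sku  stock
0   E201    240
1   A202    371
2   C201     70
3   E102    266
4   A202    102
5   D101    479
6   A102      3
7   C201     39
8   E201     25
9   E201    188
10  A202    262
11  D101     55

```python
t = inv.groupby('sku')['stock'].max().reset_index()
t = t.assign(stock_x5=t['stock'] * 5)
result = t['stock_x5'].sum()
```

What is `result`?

group by sku, max of stock:
sku
A102      3
A202    371
C201     70
D101    479
E102    266
E201    240
Name: stock, dtype: int64
reset_index():
    sku  stock
0  A102      3
1  A202    371
2  C201     70
3  D101    479
4  E102    266
5  E201    240
add column stock_x5 = t['stock'] * 5:
    sku  stock  stock_x5
0  A102      3        15
1  A202    371      1855
2  C201     70       350
3  D101    479      2395
4  E102    266      1330
5  E201    240      1200
The sum of column 'stock_x5' is 7145.

7145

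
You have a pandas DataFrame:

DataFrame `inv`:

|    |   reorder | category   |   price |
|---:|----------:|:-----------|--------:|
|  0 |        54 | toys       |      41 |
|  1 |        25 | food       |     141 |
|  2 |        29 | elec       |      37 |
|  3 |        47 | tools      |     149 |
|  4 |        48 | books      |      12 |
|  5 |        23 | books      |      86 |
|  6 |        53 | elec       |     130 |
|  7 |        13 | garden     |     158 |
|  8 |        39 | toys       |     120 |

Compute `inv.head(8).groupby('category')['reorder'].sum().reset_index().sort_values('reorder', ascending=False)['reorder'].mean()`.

take first 8 rows:
   reorder category  price
0       54     toys     41
1       25     food    141
2       29     elec     37
3       47    tools    149
4       48    books     12
5       23    books     86
6       53     elec    130
7       13   garden    158
group by category, sum of reorder:
category
books     71
elec      82
food      25
garden    13
tools     47
toys      54
Name: reorder, dtype: int64
reset_index():
  category  reorder
0    books       71
1     elec       82
2     food       25
3   garden       13
4    tools       47
5     toys       54
sort by reorder descending:
  category  reorder
1     elec       82
0    books       71
5     toys       54
4    tools       47
2     food       25
3   garden       13
Finally, mean of column 'reorder' = 48.6666666667.

48.6666666667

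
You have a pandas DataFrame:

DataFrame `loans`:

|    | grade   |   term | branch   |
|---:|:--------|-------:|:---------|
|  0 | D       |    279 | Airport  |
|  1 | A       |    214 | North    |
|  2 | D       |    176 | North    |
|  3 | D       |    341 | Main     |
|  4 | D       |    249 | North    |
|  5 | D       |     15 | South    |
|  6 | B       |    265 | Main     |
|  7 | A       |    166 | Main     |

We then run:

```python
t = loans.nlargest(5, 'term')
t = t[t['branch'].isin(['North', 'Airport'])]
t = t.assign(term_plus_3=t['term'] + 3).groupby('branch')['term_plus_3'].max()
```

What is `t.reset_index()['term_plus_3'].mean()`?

take 5 rows with largest term:
  grade  term   branch
3     D   341     Main
0     D   279  Airport
6     B   265     Main
4     D   249    North
1     A   214    North
filter rows where branch in ['North', 'Airport']:
  grade  term   branch
0     D   279  Airport
4     D   249    North
1     A   214    North
add column term_plus_3 = t['term'] + 3:
  grade  term   branch  term_plus_3
0     D   279  Airport          282
4     D   249    North          252
1     A   214    North          217
group by branch, max of term_plus_3:
branch
Airport    282
North      252
Name: term_plus_3, dtype: int64
reset_index():
    branch  term_plus_3
0  Airport          282
1    North          252
mean of column 'term_plus_3' → 267.0

267.0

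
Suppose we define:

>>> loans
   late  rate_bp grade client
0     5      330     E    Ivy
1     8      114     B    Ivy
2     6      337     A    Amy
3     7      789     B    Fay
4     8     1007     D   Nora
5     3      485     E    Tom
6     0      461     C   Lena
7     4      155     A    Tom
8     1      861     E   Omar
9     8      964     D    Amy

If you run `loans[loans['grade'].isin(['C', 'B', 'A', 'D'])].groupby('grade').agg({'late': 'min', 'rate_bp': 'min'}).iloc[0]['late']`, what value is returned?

filter rows where grade in ['C', 'B', 'A', 'D']:
   late  rate_bp grade client
1     8      114     B    Ivy
2     6      337     A    Amy
3     7      789     B    Fay
4     8     1007     D   Nora
6     0      461     C   Lena
7     4      155     A    Tom
9     8      964     D    Amy
group by grade: min(late), min(rate_bp):
       late  rate_bp
grade               
A         4      155
B         7      114
C         0      461
D         8      964
value at position 0, column 'late' → 4

4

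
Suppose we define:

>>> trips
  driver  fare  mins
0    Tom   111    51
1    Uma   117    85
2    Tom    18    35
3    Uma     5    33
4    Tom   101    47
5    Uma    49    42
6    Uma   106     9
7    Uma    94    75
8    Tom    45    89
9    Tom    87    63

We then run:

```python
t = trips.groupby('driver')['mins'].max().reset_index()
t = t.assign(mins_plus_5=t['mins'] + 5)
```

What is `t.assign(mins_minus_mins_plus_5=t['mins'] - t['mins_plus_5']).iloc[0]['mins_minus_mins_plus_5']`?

group by driver, max of mins:
driver
Tom    89
Uma    85
Name: mins, dtype: int64
reset_index():
  driver  mins
0    Tom    89
1    Uma    85
add column mins_plus_5 = t['mins'] + 5:
  driver  mins  mins_plus_5
0    Tom    89           94
1    Uma    85           90
add column mins_minus_mins_plus_5 = t['mins'] - t['mins_plus_5']:
  driver  mins  mins_plus_5  mins_minus_mins_plus_5
0    Tom    89           94                      -5
1    Uma    85           90                      -5
Hence -5.

-5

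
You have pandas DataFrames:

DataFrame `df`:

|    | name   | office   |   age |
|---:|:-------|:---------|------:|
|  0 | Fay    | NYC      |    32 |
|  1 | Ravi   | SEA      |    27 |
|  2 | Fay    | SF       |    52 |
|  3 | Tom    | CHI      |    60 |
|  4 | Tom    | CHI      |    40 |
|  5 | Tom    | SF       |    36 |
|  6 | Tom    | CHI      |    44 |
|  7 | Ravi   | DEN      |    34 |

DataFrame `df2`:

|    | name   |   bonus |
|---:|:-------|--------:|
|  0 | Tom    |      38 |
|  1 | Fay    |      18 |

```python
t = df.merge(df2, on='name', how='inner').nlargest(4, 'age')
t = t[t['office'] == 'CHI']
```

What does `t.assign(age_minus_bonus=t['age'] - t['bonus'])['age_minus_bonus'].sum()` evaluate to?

merge on 'name' (how='inner') → 6 rows:
  name office  age  bonus
0  Fay    NYC   32     18
1  Fay     SF   52     18
2  Tom    CHI   60     38
3  Tom    CHI   40     38
4  Tom     SF   36     38
5  Tom    CHI   44     38
take 4 rows with largest age:
  name office  age  bonus
2  Tom    CHI   60     38
1  Fay     SF   52     18
5  Tom    CHI   44     38
3  Tom    CHI   40     38
filter rows where office == 'CHI':
  name office  age  bonus
2  Tom    CHI   60     38
5  Tom    CHI   44     38
3  Tom    CHI   40     38
add column age_minus_bonus = t['age'] - t['bonus']:
  name office  age  bonus  age_minus_bonus
2  Tom    CHI   60     38               22
5  Tom    CHI   44     38                6
3  Tom    CHI   40     38                2
The sum of column 'age_minus_bonus' is 30.

30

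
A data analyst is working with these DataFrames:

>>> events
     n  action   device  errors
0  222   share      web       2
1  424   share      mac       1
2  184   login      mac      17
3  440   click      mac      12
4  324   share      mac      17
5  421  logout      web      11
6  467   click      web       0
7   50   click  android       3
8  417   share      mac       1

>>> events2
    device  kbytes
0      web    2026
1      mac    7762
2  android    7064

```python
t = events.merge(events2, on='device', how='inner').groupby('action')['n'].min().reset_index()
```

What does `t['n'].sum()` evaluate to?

merge on 'device' (how='inner') → 9 rows:
     n  action   device  errors  kbytes
0  222   share      web       2    2026
1  424   share      mac       1    7762
2  184   login      mac      17    7762
3  440   click      mac      12    7762
4  324   share      mac      17    7762
5  421  logout      web      11    2026
6  467   click      web       0    2026
7   50   click  android       3    7064
8  417   share      mac       1    7762
group by action, min of n:
action
click      50
login     184
logout    421
share     222
Name: n, dtype: int64
reset_index():
   action    n
0   click   50
1   login  184
2  logout  421
3   share  222

877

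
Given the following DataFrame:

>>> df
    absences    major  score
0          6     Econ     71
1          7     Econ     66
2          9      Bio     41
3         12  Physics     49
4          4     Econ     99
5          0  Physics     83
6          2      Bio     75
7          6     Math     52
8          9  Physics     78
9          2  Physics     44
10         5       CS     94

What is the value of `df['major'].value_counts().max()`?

value_counts of major:
major
Physics    4
Econ       3
Bio        2
Math       1
CS         1
Name: count, dtype: int64
Finally, max of the resulting series = 4.

4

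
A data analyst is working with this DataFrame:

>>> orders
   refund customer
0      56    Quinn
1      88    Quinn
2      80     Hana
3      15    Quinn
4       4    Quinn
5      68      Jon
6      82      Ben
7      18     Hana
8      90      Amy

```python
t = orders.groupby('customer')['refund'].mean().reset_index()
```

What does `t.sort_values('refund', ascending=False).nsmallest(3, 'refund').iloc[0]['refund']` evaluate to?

group by customer, mean of refund:
customer
Amy      90.00
Ben      82.00
Hana     49.00
Jon      68.00
Quinn    40.75
Name: refund, dtype: float64
reset_index():
  customer  refund
0      Amy   90.00
1      Ben   82.00
2     Hana   49.00
3      Jon   68.00
4    Quinn   40.75
sort by refund descending:
  customer  refund
0      Amy   90.00
1      Ben   82.00
3      Jon   68.00
2     Hana   49.00
4    Quinn   40.75
take 3 rows with smallest refund:
  customer  refund
4    Quinn   40.75
2     Hana   49.00
3      Jon   68.00
Finally, value at position 0, column 'refund' = 40.75.

40.75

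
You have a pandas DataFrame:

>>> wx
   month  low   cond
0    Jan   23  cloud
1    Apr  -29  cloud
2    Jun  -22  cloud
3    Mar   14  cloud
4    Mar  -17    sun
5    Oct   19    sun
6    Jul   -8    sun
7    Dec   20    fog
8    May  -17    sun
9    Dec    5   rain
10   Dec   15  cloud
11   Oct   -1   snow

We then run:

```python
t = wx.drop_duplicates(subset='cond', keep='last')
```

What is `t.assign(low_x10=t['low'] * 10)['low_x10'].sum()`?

220

drop duplicate cond (keep=last):
   month  low   cond
7    Dec   20    fog
8    May  -17    sun
9    Dec    5   rain
10   Dec   15  cloud
11   Oct   -1   snow
add column low_x10 = t['low'] * 10:
   month  low   cond  low_x10
7    Dec   20    fog      200
8    May  -17    sun     -170
9    Dec    5   rain       50
10   Dec   15  cloud      150
11   Oct   -1   snow      -10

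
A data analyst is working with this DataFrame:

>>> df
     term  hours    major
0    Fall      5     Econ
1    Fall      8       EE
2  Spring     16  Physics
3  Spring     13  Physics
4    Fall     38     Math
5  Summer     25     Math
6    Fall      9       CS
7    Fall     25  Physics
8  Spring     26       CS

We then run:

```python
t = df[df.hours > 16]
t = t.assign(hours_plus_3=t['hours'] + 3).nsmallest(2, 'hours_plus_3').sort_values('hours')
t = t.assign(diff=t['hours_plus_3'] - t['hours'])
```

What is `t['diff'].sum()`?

filter rows where hours > 16:
     term  hours    major
4    Fall     38     Math
5  Summer     25     Math
7    Fall     25  Physics
8  Spring     26       CS
add column hours_plus_3 = t['hours'] + 3:
     term  hours    major  hours_plus_3
4    Fall     38     Math            41
5  Summer     25     Math            28
7    Fall     25  Physics            28
8  Spring     26       CS            29
take 2 rows with smallest hours_plus_3:
     term  hours    major  hours_plus_3
5  Summer     25     Math            28
7    Fall     25  Physics            28
sort by hours:
     term  hours    major  hours_plus_3
5  Summer     25     Math            28
7    Fall     25  Physics            28
add column diff = t['hours_plus_3'] - t['hours']:
     term  hours    major  hours_plus_3  diff
5  Summer     25     Math            28     3
7    Fall     25  Physics            28     3
sum of column 'diff' → 6

6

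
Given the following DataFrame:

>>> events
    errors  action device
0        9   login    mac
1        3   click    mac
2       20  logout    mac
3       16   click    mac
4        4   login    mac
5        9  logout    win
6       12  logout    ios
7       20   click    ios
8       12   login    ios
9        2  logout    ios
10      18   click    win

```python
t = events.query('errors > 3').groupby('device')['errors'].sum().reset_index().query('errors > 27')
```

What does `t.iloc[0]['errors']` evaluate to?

44

filter rows where errors > 3:
    errors  action device
0        9   login    mac
2       20  logout    mac
3       16   click    mac
4        4   login    mac
5        9  logout    win
6       12  logout    ios
7       20   click    ios
8       12   login    ios
10      18   click    win
group by device, sum of errors:
device
ios    44
mac    49
win    27
Name: errors, dtype: int64
reset_index():
  device  errors
0    ios      44
1    mac      49
2    win      27
filter rows where errors > 27:
  device  errors
0    ios      44
1    mac      49
Finally, value at position 0, column 'errors' = 44.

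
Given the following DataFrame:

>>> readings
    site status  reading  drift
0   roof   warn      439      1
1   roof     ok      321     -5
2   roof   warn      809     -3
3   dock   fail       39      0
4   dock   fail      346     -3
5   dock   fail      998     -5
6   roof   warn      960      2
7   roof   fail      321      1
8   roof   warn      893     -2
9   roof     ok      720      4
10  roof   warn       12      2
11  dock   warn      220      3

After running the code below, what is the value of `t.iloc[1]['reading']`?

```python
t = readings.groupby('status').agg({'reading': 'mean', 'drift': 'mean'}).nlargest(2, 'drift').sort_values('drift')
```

group by status: mean(reading), mean(drift):
        reading  drift
status                
fail      426.0  -1.75
ok        520.5  -0.50
warn      555.5   0.50
take 2 rows with largest drift:
        reading  drift
status                
warn      555.5    0.5
ok        520.5   -0.5
sort by drift:
        reading  drift
status                
ok        520.5   -0.5
warn      555.5    0.5
Hence 555.5.

555.5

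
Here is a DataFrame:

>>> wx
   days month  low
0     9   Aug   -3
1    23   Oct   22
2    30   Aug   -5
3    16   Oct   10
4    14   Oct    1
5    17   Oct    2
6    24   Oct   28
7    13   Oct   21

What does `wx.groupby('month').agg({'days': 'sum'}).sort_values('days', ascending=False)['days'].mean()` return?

group by month, sum of days:
       days
month      
Aug      39
Oct     107
sort by days descending:
       days
month      
Oct     107
Aug      39
Then the mean of column 'days': 73.0

73.0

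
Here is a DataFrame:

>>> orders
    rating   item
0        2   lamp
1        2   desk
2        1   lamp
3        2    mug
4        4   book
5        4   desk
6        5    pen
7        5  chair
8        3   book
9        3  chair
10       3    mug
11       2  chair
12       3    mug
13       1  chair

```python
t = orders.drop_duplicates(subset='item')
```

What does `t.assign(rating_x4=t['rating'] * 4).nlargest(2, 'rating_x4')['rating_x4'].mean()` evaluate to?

drop duplicate item (keep=first):
   rating   item
0       2   lamp
1       2   desk
3       2    mug
4       4   book
6       5    pen
7       5  chair
add column rating_x4 = t['rating'] * 4:
   rating   item  rating_x4
0       2   lamp          8
1       2   desk          8
3       2    mug          8
4       4   book         16
6       5    pen         20
7       5  chair         20
take 2 rows with largest rating_x4:
   rating   item  rating_x4
6       5    pen         20
7       5  chair         20
Reading off the mean of column 'rating_x4', we get 20.0.

20.0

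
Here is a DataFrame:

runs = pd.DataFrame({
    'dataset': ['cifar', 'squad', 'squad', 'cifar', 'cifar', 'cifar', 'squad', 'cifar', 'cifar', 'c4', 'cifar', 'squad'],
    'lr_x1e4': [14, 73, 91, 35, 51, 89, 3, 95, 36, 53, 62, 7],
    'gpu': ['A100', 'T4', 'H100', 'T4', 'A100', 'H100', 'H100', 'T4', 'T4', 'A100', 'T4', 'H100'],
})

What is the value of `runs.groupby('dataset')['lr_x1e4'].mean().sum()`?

151.071428571

group by dataset, mean of lr_x1e4:
dataset
c4       53.000000
cifar    54.571429
squad    43.500000
Name: lr_x1e4, dtype: float64
sum of the resulting series → 151.071428571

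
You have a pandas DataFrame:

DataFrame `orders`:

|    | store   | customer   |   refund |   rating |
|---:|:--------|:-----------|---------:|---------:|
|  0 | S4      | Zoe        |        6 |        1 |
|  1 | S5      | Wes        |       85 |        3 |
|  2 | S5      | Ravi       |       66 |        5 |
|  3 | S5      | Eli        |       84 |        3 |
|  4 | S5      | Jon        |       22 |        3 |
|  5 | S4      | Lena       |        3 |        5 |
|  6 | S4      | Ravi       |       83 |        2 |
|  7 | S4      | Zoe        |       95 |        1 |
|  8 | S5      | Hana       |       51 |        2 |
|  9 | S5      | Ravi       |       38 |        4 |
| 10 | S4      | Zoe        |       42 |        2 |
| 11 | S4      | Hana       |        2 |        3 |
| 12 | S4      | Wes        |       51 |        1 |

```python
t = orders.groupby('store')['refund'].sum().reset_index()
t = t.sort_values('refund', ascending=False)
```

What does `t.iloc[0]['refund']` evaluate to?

group by store, sum of refund:
store
S4    282
S5    346
Name: refund, dtype: int64
reset_index():
  store  refund
0    S4     282
1    S5     346
sort by refund descending:
  store  refund
1    S5     346
0    S4     282
Taking the value at position 0, column 'refund' gives 346.

346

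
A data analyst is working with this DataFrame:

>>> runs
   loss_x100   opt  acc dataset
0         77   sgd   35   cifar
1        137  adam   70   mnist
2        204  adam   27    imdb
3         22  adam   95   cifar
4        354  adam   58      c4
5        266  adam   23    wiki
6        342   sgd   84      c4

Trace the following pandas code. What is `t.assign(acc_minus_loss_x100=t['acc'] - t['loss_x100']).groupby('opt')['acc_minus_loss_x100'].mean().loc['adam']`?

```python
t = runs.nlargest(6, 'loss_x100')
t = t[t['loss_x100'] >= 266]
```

take 6 rows with largest loss_x100:
   loss_x100   opt  acc dataset
4        354  adam   58      c4
6        342   sgd   84      c4
5        266  adam   23    wiki
2        204  adam   27    imdb
1        137  adam   70   mnist
0         77   sgd   35   cifar
filter rows where loss_x100 >= 266:
   loss_x100   opt  acc dataset
4        354  adam   58      c4
6        342   sgd   84      c4
5        266  adam   23    wiki
add column acc_minus_loss_x100 = t['acc'] - t['loss_x100']:
   loss_x100   opt  acc dataset  acc_minus_loss_x100
4        354  adam   58      c4                 -296
6        342   sgd   84      c4                 -258
5        266  adam   23    wiki                 -243
group by opt, mean of acc_minus_loss_x100:
opt
adam   -269.5
sgd    -258.0
Name: acc_minus_loss_x100, dtype: float64
So loc['adam'] = -269.5.

-269.5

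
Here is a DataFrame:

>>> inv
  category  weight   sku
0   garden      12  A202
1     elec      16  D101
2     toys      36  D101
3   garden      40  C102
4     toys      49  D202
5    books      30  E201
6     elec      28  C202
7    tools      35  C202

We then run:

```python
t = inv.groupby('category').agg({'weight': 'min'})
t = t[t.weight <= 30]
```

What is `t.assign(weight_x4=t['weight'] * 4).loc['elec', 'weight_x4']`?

64

group by category, min of weight:
          weight
category        
books         30
elec          16
garden        12
tools         35
toys          36
filter rows where weight <= 30:
          weight
category        
books         30
elec          16
garden        12
add column weight_x4 = t['weight'] * 4:
          weight  weight_x4
category                   
books         30        120
elec          16         64
garden        12         48
So loc['elec', 'weight_x4'] = 64.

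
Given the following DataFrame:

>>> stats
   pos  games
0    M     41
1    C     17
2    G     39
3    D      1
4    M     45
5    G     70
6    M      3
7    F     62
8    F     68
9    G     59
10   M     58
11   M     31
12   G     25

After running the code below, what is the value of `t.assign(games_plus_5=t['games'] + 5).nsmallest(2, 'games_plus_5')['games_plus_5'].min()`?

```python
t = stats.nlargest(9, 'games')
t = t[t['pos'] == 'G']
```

take 9 rows with largest games:
   pos  games
5    G     70
8    F     68
7    F     62
9    G     59
10   M     58
4    M     45
0    M     41
2    G     39
11   M     31
filter rows where pos == 'G':
  pos  games
5   G     70
9   G     59
2   G     39
add column games_plus_5 = t['games'] + 5:
  pos  games  games_plus_5
5   G     70            75
9   G     59            64
2   G     39            44
take 2 rows with smallest games_plus_5:
  pos  games  games_plus_5
2   G     39            44
9   G     59            64
Then the min of column 'games_plus_5': 44

44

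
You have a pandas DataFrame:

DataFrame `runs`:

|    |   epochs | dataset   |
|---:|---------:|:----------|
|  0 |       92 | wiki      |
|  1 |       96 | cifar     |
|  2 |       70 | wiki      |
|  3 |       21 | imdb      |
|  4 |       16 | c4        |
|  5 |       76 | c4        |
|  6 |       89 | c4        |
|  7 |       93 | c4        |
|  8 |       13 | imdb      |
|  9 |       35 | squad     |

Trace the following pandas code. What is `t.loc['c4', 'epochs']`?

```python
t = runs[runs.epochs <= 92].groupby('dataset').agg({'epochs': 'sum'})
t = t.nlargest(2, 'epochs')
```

filter rows where epochs <= 92:
   epochs dataset
0      92    wiki
2      70    wiki
3      21    imdb
4      16      c4
5      76      c4
6      89      c4
8      13    imdb
9      35   squad
group by dataset, sum of epochs:
         epochs
dataset        
c4          181
imdb         34
squad        35
wiki        162
take 2 rows with largest epochs:
         epochs
dataset        
c4          181
wiki        162
value at row 'c4', column 'epochs' → 181

181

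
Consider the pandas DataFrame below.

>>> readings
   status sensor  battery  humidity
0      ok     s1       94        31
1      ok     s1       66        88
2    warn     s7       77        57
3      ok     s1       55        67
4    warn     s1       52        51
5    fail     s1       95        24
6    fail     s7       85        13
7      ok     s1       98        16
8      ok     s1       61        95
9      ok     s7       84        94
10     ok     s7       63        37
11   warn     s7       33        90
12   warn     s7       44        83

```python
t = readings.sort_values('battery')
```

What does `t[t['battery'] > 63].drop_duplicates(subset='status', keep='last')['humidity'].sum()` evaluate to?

sort by battery:
   status sensor  battery  humidity
11   warn     s7       33        90
12   warn     s7       44        83
4    warn     s1       52        51
3      ok     s1       55        67
8      ok     s1       61        95
10     ok     s7       63        37
1      ok     s1       66        88
2    warn     s7       77        57
9      ok     s7       84        94
6    fail     s7       85        13
0      ok     s1       94        31
5    fail     s1       95        24
7      ok     s1       98        16
filter rows where battery > 63:
  status sensor  battery  humidity
1     ok     s1       66        88
2   warn     s7       77        57
9     ok     s7       84        94
6   fail     s7       85        13
0     ok     s1       94        31
5   fail     s1       95        24
7     ok     s1       98        16
drop duplicate status (keep=last):
  status sensor  battery  humidity
2   warn     s7       77        57
5   fail     s1       95        24
7     ok     s1       98        16

97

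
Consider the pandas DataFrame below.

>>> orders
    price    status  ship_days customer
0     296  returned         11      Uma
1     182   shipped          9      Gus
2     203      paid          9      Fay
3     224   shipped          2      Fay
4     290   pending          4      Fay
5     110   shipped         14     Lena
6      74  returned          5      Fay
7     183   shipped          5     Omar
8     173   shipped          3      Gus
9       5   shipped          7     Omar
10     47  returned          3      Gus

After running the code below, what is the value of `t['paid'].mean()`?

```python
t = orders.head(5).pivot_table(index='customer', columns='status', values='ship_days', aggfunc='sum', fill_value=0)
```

3.0

take first 5 rows:
   price    status  ship_days customer
0    296  returned         11      Uma
1    182   shipped          9      Gus
2    203      paid          9      Fay
3    224   shipped          2      Fay
4    290   pending          4      Fay
pivot: rows=customer, cols=status, sum(ship_days):
status    paid  pending  returned  shipped
customer                                  
Fay          9        4         0        2
Gus          0        0         0        9
Uma          0        0        11        0
Then the mean of column 'paid': 3.0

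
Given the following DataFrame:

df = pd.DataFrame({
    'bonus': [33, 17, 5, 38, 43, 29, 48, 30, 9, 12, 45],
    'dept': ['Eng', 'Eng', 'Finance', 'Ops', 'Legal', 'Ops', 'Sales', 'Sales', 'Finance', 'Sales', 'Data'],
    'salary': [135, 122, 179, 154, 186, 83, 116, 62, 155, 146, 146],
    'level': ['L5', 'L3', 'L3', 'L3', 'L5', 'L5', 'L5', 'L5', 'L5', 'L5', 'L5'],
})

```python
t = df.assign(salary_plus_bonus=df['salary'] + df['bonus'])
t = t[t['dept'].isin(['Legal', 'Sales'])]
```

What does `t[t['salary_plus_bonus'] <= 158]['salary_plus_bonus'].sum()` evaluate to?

250

add column salary_plus_bonus = df['salary'] + df['bonus']:
    bonus     dept  salary level  salary_plus_bonus
0      33      Eng     135    L5                168
1      17      Eng     122    L3                139
2       5  Finance     179    L3                184
3      38      Ops     154    L3                192
4      43    Legal     186    L5                229
5      29      Ops      83    L5                112
6      48    Sales     116    L5                164
7      30    Sales      62    L5                 92
8       9  Finance     155    L5                164
9      12    Sales     146    L5                158
10     45     Data     146    L5                191
filter rows where dept in ['Legal', 'Sales']:
   bonus   dept  salary level  salary_plus_bonus
4     43  Legal     186    L5                229
6     48  Sales     116    L5                164
7     30  Sales      62    L5                 92
9     12  Sales     146    L5                158
filter rows where salary_plus_bonus <= 158:
   bonus   dept  salary level  salary_plus_bonus
7     30  Sales      62    L5                 92
9     12  Sales     146    L5                158
Finally, sum of column 'salary_plus_bonus' = 250.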